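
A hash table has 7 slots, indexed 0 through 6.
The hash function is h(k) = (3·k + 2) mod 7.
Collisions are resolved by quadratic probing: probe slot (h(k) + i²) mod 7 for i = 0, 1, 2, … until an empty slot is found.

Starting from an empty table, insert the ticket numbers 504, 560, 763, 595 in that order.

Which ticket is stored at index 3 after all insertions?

504: h=2 -> slot 2
560: h=2, probe 2,3 -> slot 3
763: h=2, probe 2,3,6 -> slot 6
595: h=2, probe 2,3,6,4 -> slot 4
Table: [_, _, 504, 560, 595, _, 763]

560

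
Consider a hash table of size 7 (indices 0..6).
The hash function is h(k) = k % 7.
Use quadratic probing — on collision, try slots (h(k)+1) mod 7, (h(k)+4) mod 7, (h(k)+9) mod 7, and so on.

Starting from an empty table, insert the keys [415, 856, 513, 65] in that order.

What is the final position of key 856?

Insert 415: h=2, slot 2 empty → index 2.
Insert 856: h=2, slot 2 occupied → index 3.
Insert 513: h=2, slots 2,3 occupied → index 6.
Insert 65: h=2, slots 2,3,6 occupied → index 4.
Table: [., ., 415, 856, 65, ., 513]

3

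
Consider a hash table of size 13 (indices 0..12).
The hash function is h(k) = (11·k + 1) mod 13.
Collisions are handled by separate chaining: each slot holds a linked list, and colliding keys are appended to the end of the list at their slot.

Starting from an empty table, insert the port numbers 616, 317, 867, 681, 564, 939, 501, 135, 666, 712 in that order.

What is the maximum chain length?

5

616 → bucket 4
317 → bucket 4 (collision)
867 → bucket 9
681 → bucket 4 (collision)
564 → bucket 4 (collision)
939 → bucket 8
501 → bucket 0
135 → bucket 4 (collision)
666 → bucket 8 (collision)
712 → bucket 7
Final buckets:
0: 501
1: _
2: _
3: _
4: 616 -> 317 -> 681 -> 564 -> 135
5: _
6: _
7: 712
8: 939 -> 666
9: 867
10: _
11: _
12: _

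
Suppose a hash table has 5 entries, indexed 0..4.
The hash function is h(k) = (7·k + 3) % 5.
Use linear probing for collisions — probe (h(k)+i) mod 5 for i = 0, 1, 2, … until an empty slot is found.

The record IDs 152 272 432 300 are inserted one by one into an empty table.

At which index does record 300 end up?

0

152: h=2 → slot 2
272: h=2, probe 2,3 → slot 3
432: h=2, probe 2,3,4 → slot 4
300: h=3, probe 3,4,0 → slot 0
Table: [300, ., 152, 272, 432]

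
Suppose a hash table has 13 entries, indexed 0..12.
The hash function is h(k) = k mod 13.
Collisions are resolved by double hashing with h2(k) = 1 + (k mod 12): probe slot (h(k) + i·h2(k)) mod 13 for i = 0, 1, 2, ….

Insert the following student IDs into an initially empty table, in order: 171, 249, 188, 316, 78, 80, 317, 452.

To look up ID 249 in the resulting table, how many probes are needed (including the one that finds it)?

Insert 171: h=2, slot 2 empty => index 2.
Insert 249: h=2, h2=10, slot 2 occupied => index 12.
Insert 188: h=6, slot 6 empty => index 6.
Insert 316: h=4, slot 4 empty => index 4.
Insert 78: h=0, slot 0 empty => index 0.
Insert 80: h=2, h2=9, slot 2 occupied => index 11.
Insert 317: h=5, slot 5 empty => index 5.
Insert 452: h=10, slot 10 empty => index 10.
Table: [78, ., 171, ., 316, 317, 188, ., ., ., 452, 80, 249]
Lookup 249: h=2, h2=10, probe 2,12 → found at 12.

2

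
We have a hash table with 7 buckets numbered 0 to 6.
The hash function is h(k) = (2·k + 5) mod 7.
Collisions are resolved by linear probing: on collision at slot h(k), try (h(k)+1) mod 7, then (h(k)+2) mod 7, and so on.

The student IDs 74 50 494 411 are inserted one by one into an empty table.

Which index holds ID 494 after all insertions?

1

74: h=6 => slot 6
50: h=0 => slot 0
494: h=6, probe 6,0,1 => slot 1
411: h=1, probe 1,2 => slot 2
Table: [50, 494, 411, -, -, -, 74]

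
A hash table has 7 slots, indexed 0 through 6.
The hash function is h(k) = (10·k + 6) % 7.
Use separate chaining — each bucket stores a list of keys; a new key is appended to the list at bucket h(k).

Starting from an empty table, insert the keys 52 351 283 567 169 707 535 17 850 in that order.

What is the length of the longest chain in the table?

Insert 52: h=1, bucket 1 empty -> new chain.
Insert 351: h=2, bucket 2 empty -> new chain.
Insert 283: h=1, bucket 1 nonempty -> append to chain.
Insert 567: h=6, bucket 6 empty -> new chain.
Insert 169: h=2, bucket 2 nonempty -> append to chain.
Insert 707: h=6, bucket 6 nonempty -> append to chain.
Insert 535: h=1, bucket 1 nonempty -> append to chain.
Insert 17: h=1, bucket 1 nonempty -> append to chain.
Insert 850: h=1, bucket 1 nonempty -> append to chain.
Final buckets:
0: —
1: 52 -> 283 -> 535 -> 17 -> 850
2: 351 -> 169
3: —
4: —
5: —
6: 567 -> 707

5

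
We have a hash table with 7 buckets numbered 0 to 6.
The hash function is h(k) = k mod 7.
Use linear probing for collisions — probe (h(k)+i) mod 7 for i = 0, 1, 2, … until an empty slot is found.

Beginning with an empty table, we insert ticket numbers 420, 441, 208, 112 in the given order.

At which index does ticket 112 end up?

2

420 hashes to 0; slot 0 is free → place at 0.
441 hashes to 0; 0 taken → place at 1.
208 hashes to 5; slot 5 is free → place at 5.
112 hashes to 0; 0,1 taken → place at 2.
Table: [420, 441, 112, _, _, 208, _]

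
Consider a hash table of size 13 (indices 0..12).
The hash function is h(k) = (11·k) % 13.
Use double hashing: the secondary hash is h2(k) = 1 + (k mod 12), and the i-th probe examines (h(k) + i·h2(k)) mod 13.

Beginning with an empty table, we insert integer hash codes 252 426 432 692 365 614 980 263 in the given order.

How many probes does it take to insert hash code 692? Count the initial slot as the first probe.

Insert 252: h=3, slot 3 empty => index 3.
Insert 426: h=6, slot 6 empty => index 6.
Insert 432: h=7, slot 7 empty => index 7.
Insert 692: h=7, h2=9, slots 7,3 occupied => index 12.
Insert 365: h=11, slot 11 empty => index 11.
Insert 614: h=7, h2=3, slot 7 occupied => index 10.
Insert 980: h=3, h2=9, slots 3,12 occupied => index 8.
Insert 263: h=7, h2=12, slots 7,6 occupied => index 5.
Table: [—, —, —, 252, —, 263, 426, 432, 980, —, 614, 365, 692]

3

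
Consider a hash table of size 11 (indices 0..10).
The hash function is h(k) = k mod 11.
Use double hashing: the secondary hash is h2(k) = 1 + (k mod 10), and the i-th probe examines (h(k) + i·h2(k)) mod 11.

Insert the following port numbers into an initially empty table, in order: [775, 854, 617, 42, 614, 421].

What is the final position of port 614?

775: h=5 => slot 5
854: h=7 => slot 7
617: h=1 => slot 1
42: h=9 => slot 9
614: h=9, h2=5, probe 9,3 => slot 3
421: h=3, h2=2, probe 3,5,7,9,0 => slot 0
Table: [421, 617, —, 614, —, 775, —, 854, —, 42, —]

3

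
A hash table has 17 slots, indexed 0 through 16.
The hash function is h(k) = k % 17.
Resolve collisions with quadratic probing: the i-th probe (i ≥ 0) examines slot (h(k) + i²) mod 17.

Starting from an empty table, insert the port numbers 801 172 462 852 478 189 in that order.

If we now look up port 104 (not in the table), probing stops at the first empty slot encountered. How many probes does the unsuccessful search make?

6

801: h=2 → slot 2
172: h=2, probe 2,3 → slot 3
462: h=3, probe 3,4 → slot 4
852: h=2, probe 2,3,6 → slot 6
478: h=2, probe 2,3,6,11 → slot 11
189: h=2, probe 2,3,6,11,1 → slot 1
Table: [∅, 189, 801, 172, 462, ∅, 852, ∅, ∅, ∅, ∅, 478, ∅, ∅, ∅, ∅, ∅]
Lookup 104: h=2, probe 2,3,6,11,1,10 → slot 10 empty, not found.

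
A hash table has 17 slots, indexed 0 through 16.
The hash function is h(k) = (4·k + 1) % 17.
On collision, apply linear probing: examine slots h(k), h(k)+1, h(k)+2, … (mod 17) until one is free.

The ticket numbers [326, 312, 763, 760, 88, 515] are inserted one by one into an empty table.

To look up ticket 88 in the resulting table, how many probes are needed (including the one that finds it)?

2

326 hashes to 13; slot 13 is free -> place at 13.
312 hashes to 8; slot 8 is free -> place at 8.
763 hashes to 10; slot 10 is free -> place at 10.
760 hashes to 15; slot 15 is free -> place at 15.
88 hashes to 13; 13 taken -> place at 14.
515 hashes to 4; slot 4 is free -> place at 4.
Table: [—, —, —, —, 515, —, —, —, 312, —, 763, —, —, 326, 88, 760, —]
Lookup 88: h=13, probe 13,14 → found at 14.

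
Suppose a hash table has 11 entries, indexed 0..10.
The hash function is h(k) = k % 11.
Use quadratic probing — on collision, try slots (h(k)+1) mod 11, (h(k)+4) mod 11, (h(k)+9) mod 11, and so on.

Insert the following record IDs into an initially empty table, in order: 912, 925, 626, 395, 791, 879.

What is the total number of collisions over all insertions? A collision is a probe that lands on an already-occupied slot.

Insert 912: h=10, slot 10 empty -> index 10.
Insert 925: h=1, slot 1 empty -> index 1.
Insert 626: h=10, slot 10 occupied -> index 0.
Insert 395: h=10, slots 10,0 occupied -> index 3.
Insert 791: h=10, slots 10,0,3 occupied -> index 8.
Insert 879: h=10, slots 10,0,3,8 occupied -> index 4.
Table: [626, 925, ., 395, 879, ., ., ., 791, ., 912]

10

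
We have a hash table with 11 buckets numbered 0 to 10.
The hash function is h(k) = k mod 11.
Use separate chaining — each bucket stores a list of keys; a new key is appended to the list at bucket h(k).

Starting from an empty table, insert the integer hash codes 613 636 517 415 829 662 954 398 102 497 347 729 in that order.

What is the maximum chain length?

3

613 → bucket 8
636 → bucket 9
517 → bucket 0
415 → bucket 8 (collision)
829 → bucket 4
662 → bucket 2
954 → bucket 8 (collision)
398 → bucket 2 (collision)
102 → bucket 3
497 → bucket 2 (collision)
347 → bucket 6
729 → bucket 3 (collision)
Final buckets:
0: 517
1: .
2: 662 -> 398 -> 497
3: 102 -> 729
4: 829
5: .
6: 347
7: .
8: 613 -> 415 -> 954
9: 636
10: .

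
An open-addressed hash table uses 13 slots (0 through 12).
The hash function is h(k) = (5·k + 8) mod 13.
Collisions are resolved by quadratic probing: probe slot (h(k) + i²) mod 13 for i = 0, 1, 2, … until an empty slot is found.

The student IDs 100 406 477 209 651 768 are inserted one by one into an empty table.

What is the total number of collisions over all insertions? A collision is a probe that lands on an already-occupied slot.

Insert 100: h=1, slot 1 empty => index 1.
Insert 406: h=10, slot 10 empty => index 10.
Insert 477: h=1, slot 1 occupied => index 2.
Insert 209: h=0, slot 0 empty => index 0.
Insert 651: h=0, slots 0,1 occupied => index 4.
Insert 768: h=0, slots 0,1,4 occupied => index 9.
Table: [209, 100, 477, _, 651, _, _, _, _, 768, 406, _, _]

6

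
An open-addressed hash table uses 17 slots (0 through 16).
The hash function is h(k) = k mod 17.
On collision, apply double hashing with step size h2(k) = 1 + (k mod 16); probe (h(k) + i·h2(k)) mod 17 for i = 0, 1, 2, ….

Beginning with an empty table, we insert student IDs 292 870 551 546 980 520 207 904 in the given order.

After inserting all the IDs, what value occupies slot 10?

870

Insert 292: h=3, slot 3 empty -> index 3.
Insert 870: h=3, h2=7, slot 3 occupied -> index 10.
Insert 551: h=7, slot 7 empty -> index 7.
Insert 546: h=2, slot 2 empty -> index 2.
Insert 980: h=11, slot 11 empty -> index 11.
Insert 520: h=10, h2=9, slots 10,2,11,3 occupied -> index 12.
Insert 207: h=3, h2=16, slots 3,2 occupied -> index 1.
Insert 904: h=3, h2=9, slots 3,12 occupied -> index 4.
Table: [., 207, 546, 292, 904, ., ., 551, ., ., 870, 980, 520, ., ., ., .]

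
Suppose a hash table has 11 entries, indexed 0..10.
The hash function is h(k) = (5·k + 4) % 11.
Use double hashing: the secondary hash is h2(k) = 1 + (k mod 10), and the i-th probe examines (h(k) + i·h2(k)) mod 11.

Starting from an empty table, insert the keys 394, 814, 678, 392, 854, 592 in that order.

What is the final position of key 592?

8

394 hashes to 5; slot 5 is free => place at 5.
814 hashes to 4; slot 4 is free => place at 4.
678 hashes to 6; slot 6 is free => place at 6.
392 hashes to 6, h2=3; 6 taken => place at 9.
854 hashes to 6, h2=5; 6 taken => place at 0.
592 hashes to 5, h2=3; 5 taken => place at 8.
Table: [854, -, -, -, 814, 394, 678, -, 592, 392, -]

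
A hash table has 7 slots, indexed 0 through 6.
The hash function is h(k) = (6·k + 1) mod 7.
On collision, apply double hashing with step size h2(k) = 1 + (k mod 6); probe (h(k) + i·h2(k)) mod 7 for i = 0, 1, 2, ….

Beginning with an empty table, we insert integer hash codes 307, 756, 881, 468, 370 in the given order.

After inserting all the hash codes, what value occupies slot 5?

370

Insert 307: h=2, slot 2 empty -> index 2.
Insert 756: h=1, slot 1 empty -> index 1.
Insert 881: h=2, h2=6, slots 2,1 occupied -> index 0.
Insert 468: h=2, h2=1, slot 2 occupied -> index 3.
Insert 370: h=2, h2=5, slots 2,0 occupied -> index 5.
Table: [881, 756, 307, 468, ., 370, .]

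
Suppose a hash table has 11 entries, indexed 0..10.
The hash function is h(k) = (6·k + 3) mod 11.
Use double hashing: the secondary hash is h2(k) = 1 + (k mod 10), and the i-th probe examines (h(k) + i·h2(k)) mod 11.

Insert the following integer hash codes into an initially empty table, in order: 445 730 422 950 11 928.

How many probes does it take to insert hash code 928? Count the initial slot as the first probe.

3

Insert 445: h=0, slot 0 empty -> index 0.
Insert 730: h=5, slot 5 empty -> index 5.
Insert 422: h=5, h2=3, slot 5 occupied -> index 8.
Insert 950: h=5, h2=1, slot 5 occupied -> index 6.
Insert 11: h=3, slot 3 empty -> index 3.
Insert 928: h=5, h2=9, slots 5,3 occupied -> index 1.
Table: [445, 928, —, 11, —, 730, 950, —, 422, —, —]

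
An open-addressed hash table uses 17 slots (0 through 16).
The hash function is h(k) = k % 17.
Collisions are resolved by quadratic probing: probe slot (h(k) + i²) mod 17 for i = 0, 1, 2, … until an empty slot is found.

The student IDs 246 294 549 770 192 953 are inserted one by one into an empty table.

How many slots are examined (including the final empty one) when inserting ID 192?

4

Insert 246: h=8, slot 8 empty -> index 8.
Insert 294: h=5, slot 5 empty -> index 5.
Insert 549: h=5, slot 5 occupied -> index 6.
Insert 770: h=5, slots 5,6 occupied -> index 9.
Insert 192: h=5, slots 5,6,9 occupied -> index 14.
Insert 953: h=1, slot 1 empty -> index 1.
Table: [_, 953, _, _, _, 294, 549, _, 246, 770, _, _, _, _, 192, _, _]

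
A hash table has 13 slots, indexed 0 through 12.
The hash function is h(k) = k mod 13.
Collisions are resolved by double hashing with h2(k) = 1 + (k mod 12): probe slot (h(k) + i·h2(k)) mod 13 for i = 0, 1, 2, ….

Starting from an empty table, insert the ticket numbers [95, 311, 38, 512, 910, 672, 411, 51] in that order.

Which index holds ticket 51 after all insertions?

3

95 hashes to 4; slot 4 is free -> place at 4.
311 hashes to 12; slot 12 is free -> place at 12.
38 hashes to 12, h2=3; 12 taken -> place at 2.
512 hashes to 5; slot 5 is free -> place at 5.
910 hashes to 0; slot 0 is free -> place at 0.
672 hashes to 9; slot 9 is free -> place at 9.
411 hashes to 8; slot 8 is free -> place at 8.
51 hashes to 12, h2=4; 12 taken -> place at 3.
Table: [910, ∅, 38, 51, 95, 512, ∅, ∅, 411, 672, ∅, ∅, 311]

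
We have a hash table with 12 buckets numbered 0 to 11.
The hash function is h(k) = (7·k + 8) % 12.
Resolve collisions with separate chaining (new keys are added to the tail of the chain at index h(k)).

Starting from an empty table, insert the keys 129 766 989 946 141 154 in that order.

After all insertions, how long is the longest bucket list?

129 → bucket 11
766 → bucket 6
989 → bucket 7
946 → bucket 6 (collision)
141 → bucket 11 (collision)
154 → bucket 6 (collision)
Final buckets:
0: —
1: —
2: —
3: —
4: —
5: —
6: 766 -> 946 -> 154
7: 989
8: —
9: —
10: —
11: 129 -> 141

3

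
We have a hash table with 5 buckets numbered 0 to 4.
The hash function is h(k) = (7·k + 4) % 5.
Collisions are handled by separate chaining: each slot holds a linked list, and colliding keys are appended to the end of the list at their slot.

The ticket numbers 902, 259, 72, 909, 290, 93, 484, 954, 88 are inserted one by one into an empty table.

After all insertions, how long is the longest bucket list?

4

902 -> bucket 3
259 -> bucket 2
72 -> bucket 3 (collision)
909 -> bucket 2 (collision)
290 -> bucket 4
93 -> bucket 0
484 -> bucket 2 (collision)
954 -> bucket 2 (collision)
88 -> bucket 0 (collision)
Final buckets:
0: 93 -> 88
1: ∅
2: 259 -> 909 -> 484 -> 954
3: 902 -> 72
4: 290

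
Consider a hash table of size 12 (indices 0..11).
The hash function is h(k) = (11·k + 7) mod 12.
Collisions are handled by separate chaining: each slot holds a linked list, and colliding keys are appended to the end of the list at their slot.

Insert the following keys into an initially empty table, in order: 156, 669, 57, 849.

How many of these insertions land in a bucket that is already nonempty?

Insert 156: h=7, bucket 7 empty → new chain.
Insert 669: h=10, bucket 10 empty → new chain.
Insert 57: h=10, bucket 10 nonempty → append to chain.
Insert 849: h=10, bucket 10 nonempty → append to chain.
Final buckets:
0: ∅
1: ∅
2: ∅
3: ∅
4: ∅
5: ∅
6: ∅
7: 156
8: ∅
9: ∅
10: 669 -> 57 -> 849
11: ∅

2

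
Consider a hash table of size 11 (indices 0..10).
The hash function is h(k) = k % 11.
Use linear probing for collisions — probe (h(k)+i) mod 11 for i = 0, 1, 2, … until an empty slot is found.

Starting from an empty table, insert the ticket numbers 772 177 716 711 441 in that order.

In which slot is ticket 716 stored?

Insert 772: h=2, slot 2 empty → index 2.
Insert 177: h=1, slot 1 empty → index 1.
Insert 716: h=1, slots 1,2 occupied → index 3.
Insert 711: h=7, slot 7 empty → index 7.
Insert 441: h=1, slots 1,2,3 occupied → index 4.
Table: [., 177, 772, 716, 441, ., ., 711, ., ., .]

3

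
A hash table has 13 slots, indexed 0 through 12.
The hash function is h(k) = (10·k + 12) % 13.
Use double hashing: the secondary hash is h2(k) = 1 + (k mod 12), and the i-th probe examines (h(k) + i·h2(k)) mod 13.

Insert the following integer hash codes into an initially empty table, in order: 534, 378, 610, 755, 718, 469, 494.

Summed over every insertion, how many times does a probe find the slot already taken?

Insert 534: h=9, slot 9 empty -> index 9.
Insert 378: h=9, h2=7, slot 9 occupied -> index 3.
Insert 610: h=2, slot 2 empty -> index 2.
Insert 755: h=9, h2=12, slot 9 occupied -> index 8.
Insert 718: h=3, h2=11, slot 3 occupied -> index 1.
Insert 469: h=9, h2=2, slot 9 occupied -> index 11.
Insert 494: h=12, slot 12 empty -> index 12.
Table: [., 718, 610, 378, ., ., ., ., 755, 534, ., 469, 494]

4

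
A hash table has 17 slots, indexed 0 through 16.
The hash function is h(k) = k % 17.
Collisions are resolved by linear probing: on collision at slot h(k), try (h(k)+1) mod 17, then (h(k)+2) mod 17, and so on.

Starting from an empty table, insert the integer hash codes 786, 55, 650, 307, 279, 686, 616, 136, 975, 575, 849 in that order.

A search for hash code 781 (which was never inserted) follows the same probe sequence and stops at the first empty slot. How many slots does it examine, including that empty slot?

786: h=4 -> slot 4
55: h=4, probe 4,5 -> slot 5
650: h=4, probe 4,5,6 -> slot 6
307: h=1 -> slot 1
279: h=7 -> slot 7
686: h=6, probe 6,7,8 -> slot 8
616: h=4, probe 4,5,6,7,8,9 -> slot 9
136: h=0 -> slot 0
975: h=6, probe 6,7,8,9,10 -> slot 10
575: h=14 -> slot 14
849: h=16 -> slot 16
Table: [136, 307, _, _, 786, 55, 650, 279, 686, 616, 975, _, _, _, 575, _, 849]
Lookup 781: h=16, probe 16,0,1,2 → slot 2 empty, not found.

4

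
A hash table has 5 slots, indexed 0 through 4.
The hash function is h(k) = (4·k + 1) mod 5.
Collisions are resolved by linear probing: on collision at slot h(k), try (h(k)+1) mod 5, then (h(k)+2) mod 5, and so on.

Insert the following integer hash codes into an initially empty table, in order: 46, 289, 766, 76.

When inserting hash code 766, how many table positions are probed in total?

2

46: h=0 -> slot 0
289: h=2 -> slot 2
766: h=0, probe 0,1 -> slot 1
76: h=0, probe 0,1,2,3 -> slot 3
Table: [46, 766, 289, 76, _]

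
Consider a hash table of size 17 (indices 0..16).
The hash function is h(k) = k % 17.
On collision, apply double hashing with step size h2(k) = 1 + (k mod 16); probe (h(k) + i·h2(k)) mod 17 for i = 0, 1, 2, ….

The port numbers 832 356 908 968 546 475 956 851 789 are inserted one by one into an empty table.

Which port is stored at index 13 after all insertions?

Insert 832: h=16, slot 16 empty -> index 16.
Insert 356: h=16, h2=5, slot 16 occupied -> index 4.
Insert 908: h=7, slot 7 empty -> index 7.
Insert 968: h=16, h2=9, slot 16 occupied -> index 8.
Insert 546: h=2, slot 2 empty -> index 2.
Insert 475: h=16, h2=12, slot 16 occupied -> index 11.
Insert 956: h=4, h2=13, slot 4 occupied -> index 0.
Insert 851: h=1, slot 1 empty -> index 1.
Insert 789: h=7, h2=6, slot 7 occupied -> index 13.
Table: [956, 851, 546, -, 356, -, -, 908, 968, -, -, 475, -, 789, -, -, 832]

789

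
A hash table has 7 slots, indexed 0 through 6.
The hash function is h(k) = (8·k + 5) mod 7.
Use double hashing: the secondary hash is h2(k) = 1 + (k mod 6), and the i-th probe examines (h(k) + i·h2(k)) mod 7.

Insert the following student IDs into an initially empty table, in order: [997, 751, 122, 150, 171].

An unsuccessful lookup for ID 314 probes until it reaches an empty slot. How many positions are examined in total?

Insert 997: h=1, slot 1 empty => index 1.
Insert 751: h=0, slot 0 empty => index 0.
Insert 122: h=1, h2=3, slot 1 occupied => index 4.
Insert 150: h=1, h2=1, slot 1 occupied => index 2.
Insert 171: h=1, h2=4, slot 1 occupied => index 5.
Table: [751, 997, 150, -, 122, 171, -]
Lookup 314: h=4, h2=3, probe 4,0,3 → slot 3 empty, not found.

3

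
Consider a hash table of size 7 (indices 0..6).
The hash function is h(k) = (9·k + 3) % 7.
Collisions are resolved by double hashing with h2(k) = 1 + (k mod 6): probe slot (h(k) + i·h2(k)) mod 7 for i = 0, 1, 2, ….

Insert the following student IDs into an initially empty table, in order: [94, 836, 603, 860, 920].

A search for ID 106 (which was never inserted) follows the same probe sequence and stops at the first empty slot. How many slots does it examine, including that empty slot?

2

94: h=2 → slot 2
836: h=2, h2=3, probe 2,5 → slot 5
603: h=5, h2=4, probe 5,2,6 → slot 6
860: h=1 → slot 1
920: h=2, h2=3, probe 2,5,1,4 → slot 4
Table: [_, 860, 94, _, 920, 836, 603]
Lookup 106: h=5, h2=5, probe 5,3 → slot 3 empty, not found.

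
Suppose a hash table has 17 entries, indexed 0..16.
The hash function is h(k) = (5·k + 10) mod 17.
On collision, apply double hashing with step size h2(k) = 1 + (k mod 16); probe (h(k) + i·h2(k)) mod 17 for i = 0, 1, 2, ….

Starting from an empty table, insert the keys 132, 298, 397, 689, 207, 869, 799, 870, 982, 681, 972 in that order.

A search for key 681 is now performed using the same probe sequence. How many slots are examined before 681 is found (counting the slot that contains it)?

132 hashes to 7; slot 7 is free -> place at 7.
298 hashes to 4; slot 4 is free -> place at 4.
397 hashes to 6; slot 6 is free -> place at 6.
689 hashes to 4, h2=2; 4,6 taken -> place at 8.
207 hashes to 8, h2=16; 8,7,6 taken -> place at 5.
869 hashes to 3; slot 3 is free -> place at 3.
799 hashes to 10; slot 10 is free -> place at 10.
870 hashes to 8, h2=7; 8 taken -> place at 15.
982 hashes to 7, h2=7; 7 taken -> place at 14.
681 hashes to 15, h2=10; 15,8 taken -> place at 1.
972 hashes to 8, h2=13; 8,4 taken -> place at 0.
Table: [972, 681, ., 869, 298, 207, 397, 132, 689, ., 799, ., ., ., 982, 870, .]
Lookup 681: h=15, h2=10, probe 15,8,1 → found at 1.

3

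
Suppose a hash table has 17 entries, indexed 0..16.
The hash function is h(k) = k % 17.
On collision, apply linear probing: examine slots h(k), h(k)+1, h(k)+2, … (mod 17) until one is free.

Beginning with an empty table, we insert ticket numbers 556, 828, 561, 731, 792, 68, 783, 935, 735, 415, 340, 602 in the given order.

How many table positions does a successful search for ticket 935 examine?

5

Insert 556: h=12, slot 12 empty -> index 12.
Insert 828: h=12, slot 12 occupied -> index 13.
Insert 561: h=0, slot 0 empty -> index 0.
Insert 731: h=0, slot 0 occupied -> index 1.
Insert 792: h=10, slot 10 empty -> index 10.
Insert 68: h=0, slots 0,1 occupied -> index 2.
Insert 783: h=1, slots 1,2 occupied -> index 3.
Insert 935: h=0, slots 0,1,2,3 occupied -> index 4.
Insert 735: h=4, slot 4 occupied -> index 5.
Insert 415: h=7, slot 7 empty -> index 7.
Insert 340: h=0, slots 0,1,2,3,4,5 occupied -> index 6.
Insert 602: h=7, slot 7 occupied -> index 8.
Table: [561, 731, 68, 783, 935, 735, 340, 415, 602, _, 792, _, 556, 828, _, _, _]
Lookup 935: h=0, probe 0,1,2,3,4 → found at 4.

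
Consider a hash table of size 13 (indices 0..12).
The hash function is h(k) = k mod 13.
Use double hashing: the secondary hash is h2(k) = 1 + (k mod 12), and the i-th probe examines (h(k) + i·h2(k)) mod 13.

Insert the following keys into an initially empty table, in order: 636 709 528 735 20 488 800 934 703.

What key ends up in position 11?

Insert 636: h=12, slot 12 empty → index 12.
Insert 709: h=7, slot 7 empty → index 7.
Insert 528: h=8, slot 8 empty → index 8.
Insert 735: h=7, h2=4, slot 7 occupied → index 11.
Insert 20: h=7, h2=9, slot 7 occupied → index 3.
Insert 488: h=7, h2=9, slots 7,3,12,8 occupied → index 4.
Insert 800: h=7, h2=9, slots 7,3,12,8,4 occupied → index 0.
Insert 934: h=11, h2=11, slot 11 occupied → index 9.
Insert 703: h=1, slot 1 empty → index 1.
Table: [800, 703, —, 20, 488, —, —, 709, 528, 934, —, 735, 636]

735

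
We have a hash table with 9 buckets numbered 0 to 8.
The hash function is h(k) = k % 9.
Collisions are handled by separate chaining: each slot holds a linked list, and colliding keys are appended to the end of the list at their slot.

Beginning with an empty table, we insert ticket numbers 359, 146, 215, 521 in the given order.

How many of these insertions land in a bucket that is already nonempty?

2

359 -> bucket 8
146 -> bucket 2
215 -> bucket 8 (collision)
521 -> bucket 8 (collision)
Final buckets:
0: .
1: .
2: 146
3: .
4: .
5: .
6: .
7: .
8: 359 -> 215 -> 521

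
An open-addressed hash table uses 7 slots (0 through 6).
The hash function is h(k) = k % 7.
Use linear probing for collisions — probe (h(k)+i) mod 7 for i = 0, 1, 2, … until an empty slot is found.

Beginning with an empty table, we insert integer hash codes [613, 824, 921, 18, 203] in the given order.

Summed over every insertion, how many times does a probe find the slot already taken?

613 hashes to 4; slot 4 is free → place at 4.
824 hashes to 5; slot 5 is free → place at 5.
921 hashes to 4; 4,5 taken → place at 6.
18 hashes to 4; 4,5,6 taken → place at 0.
203 hashes to 0; 0 taken → place at 1.
Table: [18, 203, ., ., 613, 824, 921]

6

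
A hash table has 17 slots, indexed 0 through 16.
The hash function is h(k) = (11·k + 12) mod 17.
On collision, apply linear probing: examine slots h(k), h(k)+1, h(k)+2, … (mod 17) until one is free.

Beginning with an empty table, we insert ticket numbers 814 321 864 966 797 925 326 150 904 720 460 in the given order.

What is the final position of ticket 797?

9

Insert 814: h=7, slot 7 empty -> index 7.
Insert 321: h=7, slot 7 occupied -> index 8.
Insert 864: h=13, slot 13 empty -> index 13.
Insert 966: h=13, slot 13 occupied -> index 14.
Insert 797: h=7, slots 7,8 occupied -> index 9.
Insert 925: h=4, slot 4 empty -> index 4.
Insert 326: h=11, slot 11 empty -> index 11.
Insert 150: h=13, slots 13,14 occupied -> index 15.
Insert 904: h=11, slot 11 occupied -> index 12.
Insert 720: h=10, slot 10 empty -> index 10.
Insert 460: h=6, slot 6 empty -> index 6.
Table: [—, —, —, —, 925, —, 460, 814, 321, 797, 720, 326, 904, 864, 966, 150, —]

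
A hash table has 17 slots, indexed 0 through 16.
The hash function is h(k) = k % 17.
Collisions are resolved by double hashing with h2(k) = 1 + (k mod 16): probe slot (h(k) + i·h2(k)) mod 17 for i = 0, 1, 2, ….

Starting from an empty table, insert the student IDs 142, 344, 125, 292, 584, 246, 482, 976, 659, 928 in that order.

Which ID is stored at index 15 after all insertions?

584

142: h=6 => slot 6
344: h=4 => slot 4
125: h=6, h2=14, probe 6,3 => slot 3
292: h=3, h2=5, probe 3,8 => slot 8
584: h=6, h2=9, probe 6,15 => slot 15
246: h=8, h2=7, probe 8,15,5 => slot 5
482: h=6, h2=3, probe 6,9 => slot 9
976: h=7 => slot 7
659: h=13 => slot 13
928: h=10 => slot 10
Table: [—, —, —, 125, 344, 246, 142, 976, 292, 482, 928, —, —, 659, —, 584, —]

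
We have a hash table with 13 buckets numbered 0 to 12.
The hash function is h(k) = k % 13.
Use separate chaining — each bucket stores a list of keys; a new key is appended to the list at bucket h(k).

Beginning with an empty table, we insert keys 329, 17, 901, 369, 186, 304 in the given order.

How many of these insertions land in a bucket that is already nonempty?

4

Insert 329: h=4, bucket 4 empty -> new chain.
Insert 17: h=4, bucket 4 nonempty -> append to chain.
Insert 901: h=4, bucket 4 nonempty -> append to chain.
Insert 369: h=5, bucket 5 empty -> new chain.
Insert 186: h=4, bucket 4 nonempty -> append to chain.
Insert 304: h=5, bucket 5 nonempty -> append to chain.
Final buckets:
0: ∅
1: ∅
2: ∅
3: ∅
4: 329 -> 17 -> 901 -> 186
5: 369 -> 304
6: ∅
7: ∅
8: ∅
9: ∅
10: ∅
11: ∅
12: ∅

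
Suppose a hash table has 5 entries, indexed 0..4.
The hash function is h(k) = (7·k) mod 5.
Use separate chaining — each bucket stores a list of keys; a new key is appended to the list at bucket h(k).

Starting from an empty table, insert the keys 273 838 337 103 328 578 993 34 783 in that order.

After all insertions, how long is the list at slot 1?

273 → bucket 1
838 → bucket 1 (collision)
337 → bucket 4
103 → bucket 1 (collision)
328 → bucket 1 (collision)
578 → bucket 1 (collision)
993 → bucket 1 (collision)
34 → bucket 3
783 → bucket 1 (collision)
Final buckets:
0: —
1: 273 -> 838 -> 103 -> 328 -> 578 -> 993 -> 783
2: —
3: 34
4: 337

7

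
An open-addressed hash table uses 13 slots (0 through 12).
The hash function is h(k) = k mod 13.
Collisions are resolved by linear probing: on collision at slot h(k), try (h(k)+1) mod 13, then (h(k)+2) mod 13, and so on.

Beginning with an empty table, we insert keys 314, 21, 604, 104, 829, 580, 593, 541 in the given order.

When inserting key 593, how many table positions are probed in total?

4

314 hashes to 2; slot 2 is free → place at 2.
21 hashes to 8; slot 8 is free → place at 8.
604 hashes to 6; slot 6 is free → place at 6.
104 hashes to 0; slot 0 is free → place at 0.
829 hashes to 10; slot 10 is free → place at 10.
580 hashes to 8; 8 taken → place at 9.
593 hashes to 8; 8,9,10 taken → place at 11.
541 hashes to 8; 8,9,10,11 taken → place at 12.
Table: [104, —, 314, —, —, —, 604, —, 21, 580, 829, 593, 541]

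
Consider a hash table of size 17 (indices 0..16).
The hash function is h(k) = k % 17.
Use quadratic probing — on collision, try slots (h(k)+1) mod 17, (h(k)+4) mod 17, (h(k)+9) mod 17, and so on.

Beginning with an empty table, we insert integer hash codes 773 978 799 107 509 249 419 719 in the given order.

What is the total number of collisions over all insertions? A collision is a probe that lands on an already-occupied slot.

2

Insert 773: h=8, slot 8 empty -> index 8.
Insert 978: h=9, slot 9 empty -> index 9.
Insert 799: h=0, slot 0 empty -> index 0.
Insert 107: h=5, slot 5 empty -> index 5.
Insert 509: h=16, slot 16 empty -> index 16.
Insert 249: h=11, slot 11 empty -> index 11.
Insert 419: h=11, slot 11 occupied -> index 12.
Insert 719: h=5, slot 5 occupied -> index 6.
Table: [799, ∅, ∅, ∅, ∅, 107, 719, ∅, 773, 978, ∅, 249, 419, ∅, ∅, ∅, 509]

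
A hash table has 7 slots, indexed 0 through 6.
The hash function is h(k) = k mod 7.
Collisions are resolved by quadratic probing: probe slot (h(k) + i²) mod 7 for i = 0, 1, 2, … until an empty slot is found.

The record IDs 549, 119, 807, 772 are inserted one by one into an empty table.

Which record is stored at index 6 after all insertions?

772

549: h=3 => slot 3
119: h=0 => slot 0
807: h=2 => slot 2
772: h=2, probe 2,3,6 => slot 6
Table: [119, ., 807, 549, ., ., 772]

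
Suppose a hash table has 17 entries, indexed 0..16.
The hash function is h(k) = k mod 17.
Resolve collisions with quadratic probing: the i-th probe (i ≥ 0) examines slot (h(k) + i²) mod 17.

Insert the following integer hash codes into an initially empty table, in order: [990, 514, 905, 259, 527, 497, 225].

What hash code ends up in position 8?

990: h=4 -> slot 4
514: h=4, probe 4,5 -> slot 5
905: h=4, probe 4,5,8 -> slot 8
259: h=4, probe 4,5,8,13 -> slot 13
527: h=0 -> slot 0
497: h=4, probe 4,5,8,13,3 -> slot 3
225: h=4, probe 4,5,8,13,3,12 -> slot 12
Table: [527, _, _, 497, 990, 514, _, _, 905, _, _, _, 225, 259, _, _, _]

905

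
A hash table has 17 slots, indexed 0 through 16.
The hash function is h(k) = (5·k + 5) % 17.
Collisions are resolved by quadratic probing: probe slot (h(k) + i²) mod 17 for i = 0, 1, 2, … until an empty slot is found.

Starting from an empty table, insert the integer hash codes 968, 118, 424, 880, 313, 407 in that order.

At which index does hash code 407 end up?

9

968 hashes to 0; slot 0 is free -> place at 0.
118 hashes to 0; 0 taken -> place at 1.
424 hashes to 0; 0,1 taken -> place at 4.
880 hashes to 2; slot 2 is free -> place at 2.
313 hashes to 6; slot 6 is free -> place at 6.
407 hashes to 0; 0,1,4 taken -> place at 9.
Table: [968, 118, 880, —, 424, —, 313, —, —, 407, —, —, —, —, —, —, —]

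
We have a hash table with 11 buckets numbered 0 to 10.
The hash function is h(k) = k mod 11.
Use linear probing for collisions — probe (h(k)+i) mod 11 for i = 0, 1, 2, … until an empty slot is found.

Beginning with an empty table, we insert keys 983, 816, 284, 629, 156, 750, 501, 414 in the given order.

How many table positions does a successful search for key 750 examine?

983: h=4 → slot 4
816: h=2 → slot 2
284: h=9 → slot 9
629: h=2, probe 2,3 → slot 3
156: h=2, probe 2,3,4,5 → slot 5
750: h=2, probe 2,3,4,5,6 → slot 6
501: h=6, probe 6,7 → slot 7
414: h=7, probe 7,8 → slot 8
Table: [_, _, 816, 629, 983, 156, 750, 501, 414, 284, _]
Lookup 750: h=2, probe 2,3,4,5,6 → found at 6.

5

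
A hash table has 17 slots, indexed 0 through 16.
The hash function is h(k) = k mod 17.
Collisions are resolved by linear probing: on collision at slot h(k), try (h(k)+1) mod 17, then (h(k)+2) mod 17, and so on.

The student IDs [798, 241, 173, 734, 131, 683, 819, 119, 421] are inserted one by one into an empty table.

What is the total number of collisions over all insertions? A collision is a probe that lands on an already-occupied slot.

10

798 hashes to 16; slot 16 is free → place at 16.
241 hashes to 3; slot 3 is free → place at 3.
173 hashes to 3; 3 taken → place at 4.
734 hashes to 3; 3,4 taken → place at 5.
131 hashes to 12; slot 12 is free → place at 12.
683 hashes to 3; 3,4,5 taken → place at 6.
819 hashes to 3; 3,4,5,6 taken → place at 7.
119 hashes to 0; slot 0 is free → place at 0.
421 hashes to 13; slot 13 is free → place at 13.
Table: [119, ., ., 241, 173, 734, 683, 819, ., ., ., ., 131, 421, ., ., 798]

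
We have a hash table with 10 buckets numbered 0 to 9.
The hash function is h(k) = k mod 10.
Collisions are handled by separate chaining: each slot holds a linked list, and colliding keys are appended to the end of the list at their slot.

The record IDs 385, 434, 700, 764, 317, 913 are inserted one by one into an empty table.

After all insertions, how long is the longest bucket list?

Insert 385: h=5, bucket 5 empty -> new chain.
Insert 434: h=4, bucket 4 empty -> new chain.
Insert 700: h=0, bucket 0 empty -> new chain.
Insert 764: h=4, bucket 4 nonempty -> append to chain.
Insert 317: h=7, bucket 7 empty -> new chain.
Insert 913: h=3, bucket 3 empty -> new chain.
Final buckets:
0: 700
1: .
2: .
3: 913
4: 434 -> 764
5: 385
6: .
7: 317
8: .
9: .

2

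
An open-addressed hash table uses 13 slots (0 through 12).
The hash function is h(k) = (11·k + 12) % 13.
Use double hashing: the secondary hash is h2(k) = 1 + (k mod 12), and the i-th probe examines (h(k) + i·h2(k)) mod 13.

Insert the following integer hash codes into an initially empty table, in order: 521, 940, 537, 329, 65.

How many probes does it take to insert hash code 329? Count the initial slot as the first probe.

Insert 521: h=10, slot 10 empty → index 10.
Insert 940: h=4, slot 4 empty → index 4.
Insert 537: h=4, h2=10, slot 4 occupied → index 1.
Insert 329: h=4, h2=6, slots 4,10 occupied → index 3.
Insert 65: h=12, slot 12 empty → index 12.
Table: [—, 537, —, 329, 940, —, —, —, —, —, 521, —, 65]

3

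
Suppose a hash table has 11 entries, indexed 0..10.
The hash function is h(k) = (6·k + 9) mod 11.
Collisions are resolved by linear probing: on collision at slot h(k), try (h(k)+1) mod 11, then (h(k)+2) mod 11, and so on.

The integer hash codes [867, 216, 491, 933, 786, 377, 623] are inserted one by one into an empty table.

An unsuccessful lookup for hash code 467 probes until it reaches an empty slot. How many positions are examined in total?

7

867: h=8 => slot 8
216: h=7 => slot 7
491: h=7, probe 7,8,9 => slot 9
933: h=8, probe 8,9,10 => slot 10
786: h=6 => slot 6
377: h=5 => slot 5
623: h=7, probe 7,8,9,10,0 => slot 0
Table: [623, -, -, -, -, 377, 786, 216, 867, 491, 933]
Lookup 467: h=6, probe 6,7,8,9,10,0,1 → slot 1 empty, not found.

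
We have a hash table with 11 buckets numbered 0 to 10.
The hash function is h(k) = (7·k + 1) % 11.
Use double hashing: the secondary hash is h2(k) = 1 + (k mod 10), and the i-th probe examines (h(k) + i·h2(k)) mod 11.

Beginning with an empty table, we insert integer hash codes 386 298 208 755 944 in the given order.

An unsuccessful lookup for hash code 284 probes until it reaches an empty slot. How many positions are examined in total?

386: h=8 => slot 8
298: h=8, h2=9, probe 8,6 => slot 6
208: h=5 => slot 5
755: h=6, h2=6, probe 6,1 => slot 1
944: h=9 => slot 9
Table: [_, 755, _, _, _, 208, 298, _, 386, 944, _]
Lookup 284: h=9, h2=5, probe 9,3 → slot 3 empty, not found.

2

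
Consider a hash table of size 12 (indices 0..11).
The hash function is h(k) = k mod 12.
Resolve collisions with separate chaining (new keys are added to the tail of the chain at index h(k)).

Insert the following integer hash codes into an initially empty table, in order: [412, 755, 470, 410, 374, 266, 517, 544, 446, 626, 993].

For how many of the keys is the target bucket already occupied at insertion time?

6

Insert 412: h=4, bucket 4 empty -> new chain.
Insert 755: h=11, bucket 11 empty -> new chain.
Insert 470: h=2, bucket 2 empty -> new chain.
Insert 410: h=2, bucket 2 nonempty -> append to chain.
Insert 374: h=2, bucket 2 nonempty -> append to chain.
Insert 266: h=2, bucket 2 nonempty -> append to chain.
Insert 517: h=1, bucket 1 empty -> new chain.
Insert 544: h=4, bucket 4 nonempty -> append to chain.
Insert 446: h=2, bucket 2 nonempty -> append to chain.
Insert 626: h=2, bucket 2 nonempty -> append to chain.
Insert 993: h=9, bucket 9 empty -> new chain.
Final buckets:
0: .
1: 517
2: 470 -> 410 -> 374 -> 266 -> 446 -> 626
3: .
4: 412 -> 544
5: .
6: .
7: .
8: .
9: 993
10: .
11: 755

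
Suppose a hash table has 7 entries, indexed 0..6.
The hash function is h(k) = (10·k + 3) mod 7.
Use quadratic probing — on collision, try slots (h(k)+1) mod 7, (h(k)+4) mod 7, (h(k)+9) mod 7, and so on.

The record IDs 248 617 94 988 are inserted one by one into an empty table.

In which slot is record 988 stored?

248 hashes to 5; slot 5 is free → place at 5.
617 hashes to 6; slot 6 is free → place at 6.
94 hashes to 5; 5,6 taken → place at 2.
988 hashes to 6; 6 taken → place at 0.
Table: [988, ., 94, ., ., 248, 617]

0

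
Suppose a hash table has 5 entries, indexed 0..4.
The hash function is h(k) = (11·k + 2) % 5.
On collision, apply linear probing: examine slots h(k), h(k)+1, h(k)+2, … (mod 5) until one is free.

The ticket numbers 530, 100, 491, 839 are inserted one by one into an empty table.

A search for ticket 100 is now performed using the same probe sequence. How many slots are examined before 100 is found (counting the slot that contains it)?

Insert 530: h=2, slot 2 empty => index 2.
Insert 100: h=2, slot 2 occupied => index 3.
Insert 491: h=3, slot 3 occupied => index 4.
Insert 839: h=1, slot 1 empty => index 1.
Table: [., 839, 530, 100, 491]
Lookup 100: h=2, probe 2,3 → found at 3.

2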